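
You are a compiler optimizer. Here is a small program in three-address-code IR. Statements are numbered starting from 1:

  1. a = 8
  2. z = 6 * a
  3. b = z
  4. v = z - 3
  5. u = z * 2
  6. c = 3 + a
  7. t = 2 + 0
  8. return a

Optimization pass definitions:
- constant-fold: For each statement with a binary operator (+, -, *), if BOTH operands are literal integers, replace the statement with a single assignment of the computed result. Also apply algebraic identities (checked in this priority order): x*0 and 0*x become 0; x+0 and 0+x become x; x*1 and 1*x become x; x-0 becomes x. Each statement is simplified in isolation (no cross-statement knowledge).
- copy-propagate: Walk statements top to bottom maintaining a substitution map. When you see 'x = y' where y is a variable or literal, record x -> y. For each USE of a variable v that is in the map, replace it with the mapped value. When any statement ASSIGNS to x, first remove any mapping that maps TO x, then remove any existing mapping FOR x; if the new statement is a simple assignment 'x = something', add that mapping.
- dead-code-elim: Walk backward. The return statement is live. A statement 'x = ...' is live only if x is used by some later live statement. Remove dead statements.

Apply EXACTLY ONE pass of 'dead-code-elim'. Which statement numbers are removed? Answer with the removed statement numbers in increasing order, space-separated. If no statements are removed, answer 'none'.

Backward liveness scan:
Stmt 1 'a = 8': KEEP (a is live); live-in = []
Stmt 2 'z = 6 * a': DEAD (z not in live set ['a'])
Stmt 3 'b = z': DEAD (b not in live set ['a'])
Stmt 4 'v = z - 3': DEAD (v not in live set ['a'])
Stmt 5 'u = z * 2': DEAD (u not in live set ['a'])
Stmt 6 'c = 3 + a': DEAD (c not in live set ['a'])
Stmt 7 't = 2 + 0': DEAD (t not in live set ['a'])
Stmt 8 'return a': KEEP (return); live-in = ['a']
Removed statement numbers: [2, 3, 4, 5, 6, 7]
Surviving IR:
  a = 8
  return a

Answer: 2 3 4 5 6 7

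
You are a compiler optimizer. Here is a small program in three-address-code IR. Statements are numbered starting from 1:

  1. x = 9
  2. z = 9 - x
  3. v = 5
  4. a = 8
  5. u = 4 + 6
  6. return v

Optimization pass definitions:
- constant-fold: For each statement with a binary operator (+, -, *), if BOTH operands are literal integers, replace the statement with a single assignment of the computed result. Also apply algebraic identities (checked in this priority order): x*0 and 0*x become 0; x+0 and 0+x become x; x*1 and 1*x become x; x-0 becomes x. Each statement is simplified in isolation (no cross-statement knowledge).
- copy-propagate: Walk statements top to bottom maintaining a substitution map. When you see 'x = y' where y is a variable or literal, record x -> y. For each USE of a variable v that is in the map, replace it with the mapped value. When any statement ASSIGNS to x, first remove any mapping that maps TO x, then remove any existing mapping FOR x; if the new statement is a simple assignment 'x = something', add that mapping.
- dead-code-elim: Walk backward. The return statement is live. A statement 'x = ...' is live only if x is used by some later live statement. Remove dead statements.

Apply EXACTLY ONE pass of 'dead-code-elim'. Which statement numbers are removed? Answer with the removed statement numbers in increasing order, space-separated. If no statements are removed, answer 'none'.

Backward liveness scan:
Stmt 1 'x = 9': DEAD (x not in live set [])
Stmt 2 'z = 9 - x': DEAD (z not in live set [])
Stmt 3 'v = 5': KEEP (v is live); live-in = []
Stmt 4 'a = 8': DEAD (a not in live set ['v'])
Stmt 5 'u = 4 + 6': DEAD (u not in live set ['v'])
Stmt 6 'return v': KEEP (return); live-in = ['v']
Removed statement numbers: [1, 2, 4, 5]
Surviving IR:
  v = 5
  return v

Answer: 1 2 4 5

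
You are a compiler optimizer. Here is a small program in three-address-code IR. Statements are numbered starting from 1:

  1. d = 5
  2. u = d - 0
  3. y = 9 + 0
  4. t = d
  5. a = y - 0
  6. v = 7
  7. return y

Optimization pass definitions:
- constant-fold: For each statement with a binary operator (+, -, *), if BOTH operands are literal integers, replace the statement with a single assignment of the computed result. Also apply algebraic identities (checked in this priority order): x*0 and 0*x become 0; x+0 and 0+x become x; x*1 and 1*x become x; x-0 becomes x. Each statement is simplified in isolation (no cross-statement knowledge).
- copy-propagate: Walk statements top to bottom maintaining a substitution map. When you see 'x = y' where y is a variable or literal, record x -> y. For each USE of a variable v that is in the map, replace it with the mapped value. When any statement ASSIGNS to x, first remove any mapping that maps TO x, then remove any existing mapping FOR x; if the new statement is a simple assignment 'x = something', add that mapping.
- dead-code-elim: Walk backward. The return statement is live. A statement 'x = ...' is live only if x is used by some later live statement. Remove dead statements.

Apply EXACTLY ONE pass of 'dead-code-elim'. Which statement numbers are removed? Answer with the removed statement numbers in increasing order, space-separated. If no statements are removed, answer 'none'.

Answer: 1 2 4 5 6

Derivation:
Backward liveness scan:
Stmt 1 'd = 5': DEAD (d not in live set [])
Stmt 2 'u = d - 0': DEAD (u not in live set [])
Stmt 3 'y = 9 + 0': KEEP (y is live); live-in = []
Stmt 4 't = d': DEAD (t not in live set ['y'])
Stmt 5 'a = y - 0': DEAD (a not in live set ['y'])
Stmt 6 'v = 7': DEAD (v not in live set ['y'])
Stmt 7 'return y': KEEP (return); live-in = ['y']
Removed statement numbers: [1, 2, 4, 5, 6]
Surviving IR:
  y = 9 + 0
  return y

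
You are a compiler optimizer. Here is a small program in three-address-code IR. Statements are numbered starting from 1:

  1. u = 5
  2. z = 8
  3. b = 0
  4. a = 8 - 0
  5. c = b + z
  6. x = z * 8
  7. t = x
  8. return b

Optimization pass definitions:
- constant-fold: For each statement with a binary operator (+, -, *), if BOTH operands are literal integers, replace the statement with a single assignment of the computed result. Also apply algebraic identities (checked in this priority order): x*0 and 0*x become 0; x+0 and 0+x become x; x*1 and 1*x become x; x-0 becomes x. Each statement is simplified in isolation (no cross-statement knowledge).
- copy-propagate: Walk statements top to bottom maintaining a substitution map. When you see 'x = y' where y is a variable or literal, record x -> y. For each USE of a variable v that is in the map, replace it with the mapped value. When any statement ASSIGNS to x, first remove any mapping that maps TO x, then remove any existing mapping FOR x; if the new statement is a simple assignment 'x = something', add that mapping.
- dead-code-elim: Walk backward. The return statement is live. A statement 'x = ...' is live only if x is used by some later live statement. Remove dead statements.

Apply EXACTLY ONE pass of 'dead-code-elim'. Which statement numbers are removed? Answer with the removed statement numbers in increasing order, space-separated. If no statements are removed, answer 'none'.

Backward liveness scan:
Stmt 1 'u = 5': DEAD (u not in live set [])
Stmt 2 'z = 8': DEAD (z not in live set [])
Stmt 3 'b = 0': KEEP (b is live); live-in = []
Stmt 4 'a = 8 - 0': DEAD (a not in live set ['b'])
Stmt 5 'c = b + z': DEAD (c not in live set ['b'])
Stmt 6 'x = z * 8': DEAD (x not in live set ['b'])
Stmt 7 't = x': DEAD (t not in live set ['b'])
Stmt 8 'return b': KEEP (return); live-in = ['b']
Removed statement numbers: [1, 2, 4, 5, 6, 7]
Surviving IR:
  b = 0
  return b

Answer: 1 2 4 5 6 7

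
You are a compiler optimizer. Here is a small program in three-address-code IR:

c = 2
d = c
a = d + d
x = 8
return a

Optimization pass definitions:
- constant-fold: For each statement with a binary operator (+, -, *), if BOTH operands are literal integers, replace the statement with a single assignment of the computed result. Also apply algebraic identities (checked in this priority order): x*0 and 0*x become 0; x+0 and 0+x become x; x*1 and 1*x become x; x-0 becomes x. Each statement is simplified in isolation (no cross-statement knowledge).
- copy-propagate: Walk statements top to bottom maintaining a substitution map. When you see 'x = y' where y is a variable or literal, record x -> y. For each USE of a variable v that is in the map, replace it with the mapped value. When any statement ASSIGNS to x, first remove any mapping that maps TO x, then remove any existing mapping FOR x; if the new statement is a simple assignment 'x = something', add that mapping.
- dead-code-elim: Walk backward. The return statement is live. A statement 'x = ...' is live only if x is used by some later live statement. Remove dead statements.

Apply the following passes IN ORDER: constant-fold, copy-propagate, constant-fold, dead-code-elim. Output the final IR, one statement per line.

Initial IR:
  c = 2
  d = c
  a = d + d
  x = 8
  return a
After constant-fold (5 stmts):
  c = 2
  d = c
  a = d + d
  x = 8
  return a
After copy-propagate (5 stmts):
  c = 2
  d = 2
  a = 2 + 2
  x = 8
  return a
After constant-fold (5 stmts):
  c = 2
  d = 2
  a = 4
  x = 8
  return a
After dead-code-elim (2 stmts):
  a = 4
  return a

Answer: a = 4
return a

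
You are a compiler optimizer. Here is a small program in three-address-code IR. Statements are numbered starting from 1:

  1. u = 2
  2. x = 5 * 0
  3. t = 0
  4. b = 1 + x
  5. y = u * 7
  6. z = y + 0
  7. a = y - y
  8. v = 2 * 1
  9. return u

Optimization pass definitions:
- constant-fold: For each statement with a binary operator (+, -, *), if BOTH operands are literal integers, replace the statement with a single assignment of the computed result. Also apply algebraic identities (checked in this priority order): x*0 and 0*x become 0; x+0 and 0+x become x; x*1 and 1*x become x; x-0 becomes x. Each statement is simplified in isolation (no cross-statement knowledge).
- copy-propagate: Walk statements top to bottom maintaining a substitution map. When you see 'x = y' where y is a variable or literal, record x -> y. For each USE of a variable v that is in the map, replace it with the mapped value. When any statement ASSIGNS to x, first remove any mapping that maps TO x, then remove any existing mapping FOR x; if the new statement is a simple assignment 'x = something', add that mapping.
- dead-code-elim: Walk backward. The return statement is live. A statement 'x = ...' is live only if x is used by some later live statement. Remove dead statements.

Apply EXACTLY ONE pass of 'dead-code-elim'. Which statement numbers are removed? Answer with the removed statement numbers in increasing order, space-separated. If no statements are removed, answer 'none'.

Backward liveness scan:
Stmt 1 'u = 2': KEEP (u is live); live-in = []
Stmt 2 'x = 5 * 0': DEAD (x not in live set ['u'])
Stmt 3 't = 0': DEAD (t not in live set ['u'])
Stmt 4 'b = 1 + x': DEAD (b not in live set ['u'])
Stmt 5 'y = u * 7': DEAD (y not in live set ['u'])
Stmt 6 'z = y + 0': DEAD (z not in live set ['u'])
Stmt 7 'a = y - y': DEAD (a not in live set ['u'])
Stmt 8 'v = 2 * 1': DEAD (v not in live set ['u'])
Stmt 9 'return u': KEEP (return); live-in = ['u']
Removed statement numbers: [2, 3, 4, 5, 6, 7, 8]
Surviving IR:
  u = 2
  return u

Answer: 2 3 4 5 6 7 8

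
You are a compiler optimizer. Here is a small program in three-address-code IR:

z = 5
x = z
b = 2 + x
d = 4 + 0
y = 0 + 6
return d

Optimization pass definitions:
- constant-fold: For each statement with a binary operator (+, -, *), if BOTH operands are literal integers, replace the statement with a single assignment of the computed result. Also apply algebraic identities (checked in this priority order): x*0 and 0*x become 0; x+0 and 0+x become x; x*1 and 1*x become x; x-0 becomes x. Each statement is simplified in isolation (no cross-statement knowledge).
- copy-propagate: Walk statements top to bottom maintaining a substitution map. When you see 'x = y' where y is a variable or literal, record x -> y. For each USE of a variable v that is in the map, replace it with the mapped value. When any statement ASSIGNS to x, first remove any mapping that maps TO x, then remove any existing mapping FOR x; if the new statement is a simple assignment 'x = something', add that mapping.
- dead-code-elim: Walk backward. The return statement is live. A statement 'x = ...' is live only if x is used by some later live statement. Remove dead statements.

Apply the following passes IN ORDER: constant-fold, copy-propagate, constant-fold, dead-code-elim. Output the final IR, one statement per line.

Answer: return 4

Derivation:
Initial IR:
  z = 5
  x = z
  b = 2 + x
  d = 4 + 0
  y = 0 + 6
  return d
After constant-fold (6 stmts):
  z = 5
  x = z
  b = 2 + x
  d = 4
  y = 6
  return d
After copy-propagate (6 stmts):
  z = 5
  x = 5
  b = 2 + 5
  d = 4
  y = 6
  return 4
After constant-fold (6 stmts):
  z = 5
  x = 5
  b = 7
  d = 4
  y = 6
  return 4
After dead-code-elim (1 stmts):
  return 4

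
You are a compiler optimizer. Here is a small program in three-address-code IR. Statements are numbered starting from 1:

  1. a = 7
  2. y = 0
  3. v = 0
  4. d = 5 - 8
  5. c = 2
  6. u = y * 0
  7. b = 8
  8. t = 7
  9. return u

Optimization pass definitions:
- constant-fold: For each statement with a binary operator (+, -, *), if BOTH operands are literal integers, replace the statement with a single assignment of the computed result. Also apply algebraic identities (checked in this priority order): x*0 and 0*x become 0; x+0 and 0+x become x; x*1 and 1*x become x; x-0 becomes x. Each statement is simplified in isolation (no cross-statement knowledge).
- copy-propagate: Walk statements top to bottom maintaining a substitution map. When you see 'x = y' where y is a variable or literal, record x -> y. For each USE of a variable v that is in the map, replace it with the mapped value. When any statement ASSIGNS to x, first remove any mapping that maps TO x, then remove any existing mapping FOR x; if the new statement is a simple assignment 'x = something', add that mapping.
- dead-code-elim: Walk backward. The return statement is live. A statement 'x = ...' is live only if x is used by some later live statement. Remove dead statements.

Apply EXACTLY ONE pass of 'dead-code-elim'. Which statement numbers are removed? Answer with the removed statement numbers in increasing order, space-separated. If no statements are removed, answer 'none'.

Backward liveness scan:
Stmt 1 'a = 7': DEAD (a not in live set [])
Stmt 2 'y = 0': KEEP (y is live); live-in = []
Stmt 3 'v = 0': DEAD (v not in live set ['y'])
Stmt 4 'd = 5 - 8': DEAD (d not in live set ['y'])
Stmt 5 'c = 2': DEAD (c not in live set ['y'])
Stmt 6 'u = y * 0': KEEP (u is live); live-in = ['y']
Stmt 7 'b = 8': DEAD (b not in live set ['u'])
Stmt 8 't = 7': DEAD (t not in live set ['u'])
Stmt 9 'return u': KEEP (return); live-in = ['u']
Removed statement numbers: [1, 3, 4, 5, 7, 8]
Surviving IR:
  y = 0
  u = y * 0
  return u

Answer: 1 3 4 5 7 8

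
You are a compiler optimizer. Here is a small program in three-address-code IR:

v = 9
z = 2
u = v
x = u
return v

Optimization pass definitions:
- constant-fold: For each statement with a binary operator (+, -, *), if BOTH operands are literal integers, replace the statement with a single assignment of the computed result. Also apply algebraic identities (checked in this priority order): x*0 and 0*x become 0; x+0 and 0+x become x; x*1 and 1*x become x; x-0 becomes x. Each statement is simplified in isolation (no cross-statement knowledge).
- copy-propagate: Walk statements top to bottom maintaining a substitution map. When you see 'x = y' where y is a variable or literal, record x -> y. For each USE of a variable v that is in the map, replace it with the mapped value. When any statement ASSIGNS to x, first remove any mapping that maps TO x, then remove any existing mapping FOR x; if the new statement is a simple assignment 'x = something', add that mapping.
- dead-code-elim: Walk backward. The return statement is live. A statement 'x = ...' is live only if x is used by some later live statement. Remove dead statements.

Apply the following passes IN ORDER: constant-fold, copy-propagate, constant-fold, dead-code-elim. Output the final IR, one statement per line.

Answer: return 9

Derivation:
Initial IR:
  v = 9
  z = 2
  u = v
  x = u
  return v
After constant-fold (5 stmts):
  v = 9
  z = 2
  u = v
  x = u
  return v
After copy-propagate (5 stmts):
  v = 9
  z = 2
  u = 9
  x = 9
  return 9
After constant-fold (5 stmts):
  v = 9
  z = 2
  u = 9
  x = 9
  return 9
After dead-code-elim (1 stmts):
  return 9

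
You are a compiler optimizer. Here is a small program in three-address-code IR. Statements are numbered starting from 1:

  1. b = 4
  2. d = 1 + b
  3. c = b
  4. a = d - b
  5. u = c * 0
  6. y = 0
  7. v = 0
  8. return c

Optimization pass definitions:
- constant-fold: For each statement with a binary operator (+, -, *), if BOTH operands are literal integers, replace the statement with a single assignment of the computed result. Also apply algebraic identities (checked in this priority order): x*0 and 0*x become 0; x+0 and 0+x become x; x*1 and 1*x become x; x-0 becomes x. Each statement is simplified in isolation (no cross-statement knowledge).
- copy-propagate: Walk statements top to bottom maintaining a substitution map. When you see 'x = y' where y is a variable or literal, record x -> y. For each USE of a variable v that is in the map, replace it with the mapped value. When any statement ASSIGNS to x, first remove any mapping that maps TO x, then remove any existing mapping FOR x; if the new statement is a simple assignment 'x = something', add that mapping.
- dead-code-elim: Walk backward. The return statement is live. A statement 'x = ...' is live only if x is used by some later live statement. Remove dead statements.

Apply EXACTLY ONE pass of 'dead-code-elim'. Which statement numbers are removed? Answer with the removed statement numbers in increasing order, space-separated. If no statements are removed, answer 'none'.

Answer: 2 4 5 6 7

Derivation:
Backward liveness scan:
Stmt 1 'b = 4': KEEP (b is live); live-in = []
Stmt 2 'd = 1 + b': DEAD (d not in live set ['b'])
Stmt 3 'c = b': KEEP (c is live); live-in = ['b']
Stmt 4 'a = d - b': DEAD (a not in live set ['c'])
Stmt 5 'u = c * 0': DEAD (u not in live set ['c'])
Stmt 6 'y = 0': DEAD (y not in live set ['c'])
Stmt 7 'v = 0': DEAD (v not in live set ['c'])
Stmt 8 'return c': KEEP (return); live-in = ['c']
Removed statement numbers: [2, 4, 5, 6, 7]
Surviving IR:
  b = 4
  c = b
  return c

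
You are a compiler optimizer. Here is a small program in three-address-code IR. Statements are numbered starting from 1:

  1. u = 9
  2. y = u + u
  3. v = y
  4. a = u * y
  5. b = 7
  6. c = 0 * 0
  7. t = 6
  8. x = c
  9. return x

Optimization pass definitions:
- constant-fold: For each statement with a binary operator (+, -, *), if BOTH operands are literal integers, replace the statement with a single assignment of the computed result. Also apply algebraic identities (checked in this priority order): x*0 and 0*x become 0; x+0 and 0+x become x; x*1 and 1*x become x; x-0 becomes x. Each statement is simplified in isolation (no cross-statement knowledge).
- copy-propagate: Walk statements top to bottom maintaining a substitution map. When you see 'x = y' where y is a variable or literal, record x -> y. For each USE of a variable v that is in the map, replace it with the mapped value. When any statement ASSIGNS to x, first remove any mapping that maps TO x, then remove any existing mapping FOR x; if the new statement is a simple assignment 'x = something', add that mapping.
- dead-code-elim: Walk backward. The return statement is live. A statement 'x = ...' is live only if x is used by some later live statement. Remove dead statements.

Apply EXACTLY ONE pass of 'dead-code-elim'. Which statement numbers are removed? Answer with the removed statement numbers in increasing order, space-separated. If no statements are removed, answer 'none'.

Answer: 1 2 3 4 5 7

Derivation:
Backward liveness scan:
Stmt 1 'u = 9': DEAD (u not in live set [])
Stmt 2 'y = u + u': DEAD (y not in live set [])
Stmt 3 'v = y': DEAD (v not in live set [])
Stmt 4 'a = u * y': DEAD (a not in live set [])
Stmt 5 'b = 7': DEAD (b not in live set [])
Stmt 6 'c = 0 * 0': KEEP (c is live); live-in = []
Stmt 7 't = 6': DEAD (t not in live set ['c'])
Stmt 8 'x = c': KEEP (x is live); live-in = ['c']
Stmt 9 'return x': KEEP (return); live-in = ['x']
Removed statement numbers: [1, 2, 3, 4, 5, 7]
Surviving IR:
  c = 0 * 0
  x = c
  return x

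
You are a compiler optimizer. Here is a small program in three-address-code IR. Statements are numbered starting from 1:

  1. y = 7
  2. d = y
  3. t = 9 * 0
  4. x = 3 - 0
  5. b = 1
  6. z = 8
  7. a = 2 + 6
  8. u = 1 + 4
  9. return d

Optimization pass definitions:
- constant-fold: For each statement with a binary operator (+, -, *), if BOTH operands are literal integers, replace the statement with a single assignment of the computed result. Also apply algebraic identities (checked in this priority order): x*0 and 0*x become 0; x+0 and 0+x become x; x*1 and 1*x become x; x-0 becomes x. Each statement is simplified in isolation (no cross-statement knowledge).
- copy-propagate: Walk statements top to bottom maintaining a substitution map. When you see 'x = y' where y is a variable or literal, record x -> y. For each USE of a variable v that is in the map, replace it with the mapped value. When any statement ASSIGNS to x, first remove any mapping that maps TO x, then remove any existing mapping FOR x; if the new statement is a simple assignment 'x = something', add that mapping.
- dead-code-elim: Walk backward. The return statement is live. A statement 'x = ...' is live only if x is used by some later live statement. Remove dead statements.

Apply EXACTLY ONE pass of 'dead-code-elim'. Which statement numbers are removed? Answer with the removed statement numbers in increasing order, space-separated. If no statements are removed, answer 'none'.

Answer: 3 4 5 6 7 8

Derivation:
Backward liveness scan:
Stmt 1 'y = 7': KEEP (y is live); live-in = []
Stmt 2 'd = y': KEEP (d is live); live-in = ['y']
Stmt 3 't = 9 * 0': DEAD (t not in live set ['d'])
Stmt 4 'x = 3 - 0': DEAD (x not in live set ['d'])
Stmt 5 'b = 1': DEAD (b not in live set ['d'])
Stmt 6 'z = 8': DEAD (z not in live set ['d'])
Stmt 7 'a = 2 + 6': DEAD (a not in live set ['d'])
Stmt 8 'u = 1 + 4': DEAD (u not in live set ['d'])
Stmt 9 'return d': KEEP (return); live-in = ['d']
Removed statement numbers: [3, 4, 5, 6, 7, 8]
Surviving IR:
  y = 7
  d = y
  return d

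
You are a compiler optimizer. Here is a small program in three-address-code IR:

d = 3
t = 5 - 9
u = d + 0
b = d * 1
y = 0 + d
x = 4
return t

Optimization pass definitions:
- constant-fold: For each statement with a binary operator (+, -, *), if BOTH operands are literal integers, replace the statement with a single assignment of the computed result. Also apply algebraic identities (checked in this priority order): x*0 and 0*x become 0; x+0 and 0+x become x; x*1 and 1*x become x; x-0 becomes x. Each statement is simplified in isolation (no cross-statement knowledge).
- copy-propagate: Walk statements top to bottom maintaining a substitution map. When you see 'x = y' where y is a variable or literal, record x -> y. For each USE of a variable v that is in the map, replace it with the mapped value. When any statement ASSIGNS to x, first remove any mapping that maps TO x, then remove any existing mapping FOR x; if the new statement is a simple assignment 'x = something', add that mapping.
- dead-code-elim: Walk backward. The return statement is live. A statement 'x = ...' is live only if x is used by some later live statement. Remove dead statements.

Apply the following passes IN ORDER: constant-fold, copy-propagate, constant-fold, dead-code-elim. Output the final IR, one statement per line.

Initial IR:
  d = 3
  t = 5 - 9
  u = d + 0
  b = d * 1
  y = 0 + d
  x = 4
  return t
After constant-fold (7 stmts):
  d = 3
  t = -4
  u = d
  b = d
  y = d
  x = 4
  return t
After copy-propagate (7 stmts):
  d = 3
  t = -4
  u = 3
  b = 3
  y = 3
  x = 4
  return -4
After constant-fold (7 stmts):
  d = 3
  t = -4
  u = 3
  b = 3
  y = 3
  x = 4
  return -4
After dead-code-elim (1 stmts):
  return -4

Answer: return -4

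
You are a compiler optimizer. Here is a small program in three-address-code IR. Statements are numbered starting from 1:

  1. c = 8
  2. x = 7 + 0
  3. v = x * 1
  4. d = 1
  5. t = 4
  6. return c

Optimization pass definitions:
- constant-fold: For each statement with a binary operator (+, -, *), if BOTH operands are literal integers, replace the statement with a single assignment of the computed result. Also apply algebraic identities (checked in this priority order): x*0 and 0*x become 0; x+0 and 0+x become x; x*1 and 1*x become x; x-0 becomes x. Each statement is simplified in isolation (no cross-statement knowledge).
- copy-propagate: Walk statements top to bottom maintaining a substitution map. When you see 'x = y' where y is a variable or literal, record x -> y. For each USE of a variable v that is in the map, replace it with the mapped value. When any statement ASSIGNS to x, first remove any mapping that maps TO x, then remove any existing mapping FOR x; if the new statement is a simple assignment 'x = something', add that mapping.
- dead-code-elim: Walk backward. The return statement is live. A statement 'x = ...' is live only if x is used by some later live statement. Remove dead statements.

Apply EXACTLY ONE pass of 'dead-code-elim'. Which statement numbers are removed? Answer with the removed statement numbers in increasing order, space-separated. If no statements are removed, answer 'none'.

Answer: 2 3 4 5

Derivation:
Backward liveness scan:
Stmt 1 'c = 8': KEEP (c is live); live-in = []
Stmt 2 'x = 7 + 0': DEAD (x not in live set ['c'])
Stmt 3 'v = x * 1': DEAD (v not in live set ['c'])
Stmt 4 'd = 1': DEAD (d not in live set ['c'])
Stmt 5 't = 4': DEAD (t not in live set ['c'])
Stmt 6 'return c': KEEP (return); live-in = ['c']
Removed statement numbers: [2, 3, 4, 5]
Surviving IR:
  c = 8
  return c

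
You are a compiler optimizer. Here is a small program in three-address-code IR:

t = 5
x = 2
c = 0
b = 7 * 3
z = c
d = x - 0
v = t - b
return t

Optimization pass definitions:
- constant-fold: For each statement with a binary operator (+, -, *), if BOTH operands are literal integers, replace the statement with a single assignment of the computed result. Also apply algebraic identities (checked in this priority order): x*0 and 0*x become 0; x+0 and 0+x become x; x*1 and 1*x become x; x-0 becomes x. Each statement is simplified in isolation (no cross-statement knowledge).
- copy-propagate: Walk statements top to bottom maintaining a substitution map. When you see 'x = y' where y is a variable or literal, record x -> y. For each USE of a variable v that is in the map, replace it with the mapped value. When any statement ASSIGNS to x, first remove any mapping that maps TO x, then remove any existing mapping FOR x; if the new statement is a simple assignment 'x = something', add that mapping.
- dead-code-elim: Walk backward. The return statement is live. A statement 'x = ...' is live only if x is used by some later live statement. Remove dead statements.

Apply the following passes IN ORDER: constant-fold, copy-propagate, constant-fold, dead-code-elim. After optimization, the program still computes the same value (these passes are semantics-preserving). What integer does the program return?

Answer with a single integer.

Initial IR:
  t = 5
  x = 2
  c = 0
  b = 7 * 3
  z = c
  d = x - 0
  v = t - b
  return t
After constant-fold (8 stmts):
  t = 5
  x = 2
  c = 0
  b = 21
  z = c
  d = x
  v = t - b
  return t
After copy-propagate (8 stmts):
  t = 5
  x = 2
  c = 0
  b = 21
  z = 0
  d = 2
  v = 5 - 21
  return 5
After constant-fold (8 stmts):
  t = 5
  x = 2
  c = 0
  b = 21
  z = 0
  d = 2
  v = -16
  return 5
After dead-code-elim (1 stmts):
  return 5
Evaluate:
  t = 5  =>  t = 5
  x = 2  =>  x = 2
  c = 0  =>  c = 0
  b = 7 * 3  =>  b = 21
  z = c  =>  z = 0
  d = x - 0  =>  d = 2
  v = t - b  =>  v = -16
  return t = 5

Answer: 5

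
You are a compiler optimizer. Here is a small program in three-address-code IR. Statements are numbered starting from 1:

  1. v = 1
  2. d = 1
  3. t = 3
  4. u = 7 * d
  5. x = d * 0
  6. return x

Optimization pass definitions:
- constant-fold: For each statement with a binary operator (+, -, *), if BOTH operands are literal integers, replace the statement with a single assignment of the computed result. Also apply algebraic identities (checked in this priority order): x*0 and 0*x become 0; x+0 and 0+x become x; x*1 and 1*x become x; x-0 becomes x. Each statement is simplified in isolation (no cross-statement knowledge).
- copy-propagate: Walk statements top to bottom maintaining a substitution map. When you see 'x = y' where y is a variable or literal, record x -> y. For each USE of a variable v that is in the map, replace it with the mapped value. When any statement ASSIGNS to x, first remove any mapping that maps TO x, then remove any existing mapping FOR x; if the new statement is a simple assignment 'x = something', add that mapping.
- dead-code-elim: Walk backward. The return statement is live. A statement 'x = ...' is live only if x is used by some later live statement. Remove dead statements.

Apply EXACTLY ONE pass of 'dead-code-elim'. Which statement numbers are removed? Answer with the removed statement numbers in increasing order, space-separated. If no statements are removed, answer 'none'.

Backward liveness scan:
Stmt 1 'v = 1': DEAD (v not in live set [])
Stmt 2 'd = 1': KEEP (d is live); live-in = []
Stmt 3 't = 3': DEAD (t not in live set ['d'])
Stmt 4 'u = 7 * d': DEAD (u not in live set ['d'])
Stmt 5 'x = d * 0': KEEP (x is live); live-in = ['d']
Stmt 6 'return x': KEEP (return); live-in = ['x']
Removed statement numbers: [1, 3, 4]
Surviving IR:
  d = 1
  x = d * 0
  return x

Answer: 1 3 4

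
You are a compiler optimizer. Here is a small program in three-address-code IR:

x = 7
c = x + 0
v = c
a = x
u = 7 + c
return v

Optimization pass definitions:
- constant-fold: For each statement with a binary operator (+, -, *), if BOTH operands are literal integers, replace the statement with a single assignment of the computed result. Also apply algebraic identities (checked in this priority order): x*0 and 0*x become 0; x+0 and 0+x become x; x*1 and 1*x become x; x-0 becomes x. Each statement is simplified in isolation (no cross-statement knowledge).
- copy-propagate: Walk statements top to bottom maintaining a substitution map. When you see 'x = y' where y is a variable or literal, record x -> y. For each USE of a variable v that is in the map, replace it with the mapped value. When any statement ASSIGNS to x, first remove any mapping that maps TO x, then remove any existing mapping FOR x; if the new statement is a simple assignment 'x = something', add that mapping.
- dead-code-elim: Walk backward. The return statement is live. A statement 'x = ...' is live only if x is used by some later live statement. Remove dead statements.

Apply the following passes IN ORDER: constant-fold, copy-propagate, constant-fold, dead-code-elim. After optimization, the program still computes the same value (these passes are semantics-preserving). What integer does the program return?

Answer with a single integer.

Initial IR:
  x = 7
  c = x + 0
  v = c
  a = x
  u = 7 + c
  return v
After constant-fold (6 stmts):
  x = 7
  c = x
  v = c
  a = x
  u = 7 + c
  return v
After copy-propagate (6 stmts):
  x = 7
  c = 7
  v = 7
  a = 7
  u = 7 + 7
  return 7
After constant-fold (6 stmts):
  x = 7
  c = 7
  v = 7
  a = 7
  u = 14
  return 7
After dead-code-elim (1 stmts):
  return 7
Evaluate:
  x = 7  =>  x = 7
  c = x + 0  =>  c = 7
  v = c  =>  v = 7
  a = x  =>  a = 7
  u = 7 + c  =>  u = 14
  return v = 7

Answer: 7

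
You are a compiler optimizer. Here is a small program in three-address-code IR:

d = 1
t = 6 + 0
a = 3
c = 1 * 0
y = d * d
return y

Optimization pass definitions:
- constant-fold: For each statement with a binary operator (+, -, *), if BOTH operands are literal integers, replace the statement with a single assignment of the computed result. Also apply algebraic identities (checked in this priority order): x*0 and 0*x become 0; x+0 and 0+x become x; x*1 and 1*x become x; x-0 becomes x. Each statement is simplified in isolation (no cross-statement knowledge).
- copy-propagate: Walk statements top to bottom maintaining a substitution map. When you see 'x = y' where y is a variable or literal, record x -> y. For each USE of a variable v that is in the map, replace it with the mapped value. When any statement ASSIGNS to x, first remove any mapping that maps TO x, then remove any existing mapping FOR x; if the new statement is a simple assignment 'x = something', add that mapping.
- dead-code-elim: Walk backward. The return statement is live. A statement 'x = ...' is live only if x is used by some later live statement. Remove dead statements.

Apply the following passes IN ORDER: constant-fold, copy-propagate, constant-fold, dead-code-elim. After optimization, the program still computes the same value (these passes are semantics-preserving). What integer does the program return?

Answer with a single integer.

Initial IR:
  d = 1
  t = 6 + 0
  a = 3
  c = 1 * 0
  y = d * d
  return y
After constant-fold (6 stmts):
  d = 1
  t = 6
  a = 3
  c = 0
  y = d * d
  return y
After copy-propagate (6 stmts):
  d = 1
  t = 6
  a = 3
  c = 0
  y = 1 * 1
  return y
After constant-fold (6 stmts):
  d = 1
  t = 6
  a = 3
  c = 0
  y = 1
  return y
After dead-code-elim (2 stmts):
  y = 1
  return y
Evaluate:
  d = 1  =>  d = 1
  t = 6 + 0  =>  t = 6
  a = 3  =>  a = 3
  c = 1 * 0  =>  c = 0
  y = d * d  =>  y = 1
  return y = 1

Answer: 1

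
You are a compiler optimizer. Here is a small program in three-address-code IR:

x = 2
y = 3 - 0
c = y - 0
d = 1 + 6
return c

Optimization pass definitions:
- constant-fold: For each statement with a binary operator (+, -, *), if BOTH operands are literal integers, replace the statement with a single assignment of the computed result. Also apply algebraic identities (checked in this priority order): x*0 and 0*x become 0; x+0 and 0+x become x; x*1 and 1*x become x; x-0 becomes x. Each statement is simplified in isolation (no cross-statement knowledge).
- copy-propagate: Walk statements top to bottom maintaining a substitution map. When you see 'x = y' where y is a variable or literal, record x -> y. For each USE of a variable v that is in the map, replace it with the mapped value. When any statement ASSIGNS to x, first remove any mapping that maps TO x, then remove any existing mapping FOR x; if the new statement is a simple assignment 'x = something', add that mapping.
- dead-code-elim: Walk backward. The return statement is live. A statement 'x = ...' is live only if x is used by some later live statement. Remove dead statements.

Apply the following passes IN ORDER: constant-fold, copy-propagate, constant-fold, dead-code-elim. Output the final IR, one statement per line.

Answer: return 3

Derivation:
Initial IR:
  x = 2
  y = 3 - 0
  c = y - 0
  d = 1 + 6
  return c
After constant-fold (5 stmts):
  x = 2
  y = 3
  c = y
  d = 7
  return c
After copy-propagate (5 stmts):
  x = 2
  y = 3
  c = 3
  d = 7
  return 3
After constant-fold (5 stmts):
  x = 2
  y = 3
  c = 3
  d = 7
  return 3
After dead-code-elim (1 stmts):
  return 3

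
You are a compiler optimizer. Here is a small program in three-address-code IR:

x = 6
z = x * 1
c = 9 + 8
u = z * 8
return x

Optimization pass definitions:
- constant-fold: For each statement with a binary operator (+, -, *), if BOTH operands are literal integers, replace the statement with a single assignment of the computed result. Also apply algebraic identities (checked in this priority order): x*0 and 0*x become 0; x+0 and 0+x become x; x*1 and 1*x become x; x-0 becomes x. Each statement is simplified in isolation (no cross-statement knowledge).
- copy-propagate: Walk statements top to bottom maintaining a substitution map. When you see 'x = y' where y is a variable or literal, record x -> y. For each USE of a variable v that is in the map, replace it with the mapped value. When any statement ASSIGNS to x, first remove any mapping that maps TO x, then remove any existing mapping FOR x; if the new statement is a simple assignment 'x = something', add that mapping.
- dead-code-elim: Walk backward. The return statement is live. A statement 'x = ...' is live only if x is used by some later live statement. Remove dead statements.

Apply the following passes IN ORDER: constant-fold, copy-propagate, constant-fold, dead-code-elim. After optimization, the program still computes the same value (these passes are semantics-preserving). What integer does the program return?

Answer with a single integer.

Initial IR:
  x = 6
  z = x * 1
  c = 9 + 8
  u = z * 8
  return x
After constant-fold (5 stmts):
  x = 6
  z = x
  c = 17
  u = z * 8
  return x
After copy-propagate (5 stmts):
  x = 6
  z = 6
  c = 17
  u = 6 * 8
  return 6
After constant-fold (5 stmts):
  x = 6
  z = 6
  c = 17
  u = 48
  return 6
After dead-code-elim (1 stmts):
  return 6
Evaluate:
  x = 6  =>  x = 6
  z = x * 1  =>  z = 6
  c = 9 + 8  =>  c = 17
  u = z * 8  =>  u = 48
  return x = 6

Answer: 6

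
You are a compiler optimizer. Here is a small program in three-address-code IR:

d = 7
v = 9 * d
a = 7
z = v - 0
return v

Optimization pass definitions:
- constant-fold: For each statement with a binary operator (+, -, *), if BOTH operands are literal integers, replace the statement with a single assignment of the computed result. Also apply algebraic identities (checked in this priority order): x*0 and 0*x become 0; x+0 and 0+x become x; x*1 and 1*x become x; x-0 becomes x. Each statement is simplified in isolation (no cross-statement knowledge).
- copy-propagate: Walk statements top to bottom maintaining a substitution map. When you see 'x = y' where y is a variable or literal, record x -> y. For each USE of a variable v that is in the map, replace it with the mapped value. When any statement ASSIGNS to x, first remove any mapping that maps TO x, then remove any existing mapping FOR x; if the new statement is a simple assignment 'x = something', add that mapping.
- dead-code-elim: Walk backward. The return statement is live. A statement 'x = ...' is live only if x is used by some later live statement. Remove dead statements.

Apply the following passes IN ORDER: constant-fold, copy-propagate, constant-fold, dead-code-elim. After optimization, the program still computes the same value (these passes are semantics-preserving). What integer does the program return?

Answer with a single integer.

Initial IR:
  d = 7
  v = 9 * d
  a = 7
  z = v - 0
  return v
After constant-fold (5 stmts):
  d = 7
  v = 9 * d
  a = 7
  z = v
  return v
After copy-propagate (5 stmts):
  d = 7
  v = 9 * 7
  a = 7
  z = v
  return v
After constant-fold (5 stmts):
  d = 7
  v = 63
  a = 7
  z = v
  return v
After dead-code-elim (2 stmts):
  v = 63
  return v
Evaluate:
  d = 7  =>  d = 7
  v = 9 * d  =>  v = 63
  a = 7  =>  a = 7
  z = v - 0  =>  z = 63
  return v = 63

Answer: 63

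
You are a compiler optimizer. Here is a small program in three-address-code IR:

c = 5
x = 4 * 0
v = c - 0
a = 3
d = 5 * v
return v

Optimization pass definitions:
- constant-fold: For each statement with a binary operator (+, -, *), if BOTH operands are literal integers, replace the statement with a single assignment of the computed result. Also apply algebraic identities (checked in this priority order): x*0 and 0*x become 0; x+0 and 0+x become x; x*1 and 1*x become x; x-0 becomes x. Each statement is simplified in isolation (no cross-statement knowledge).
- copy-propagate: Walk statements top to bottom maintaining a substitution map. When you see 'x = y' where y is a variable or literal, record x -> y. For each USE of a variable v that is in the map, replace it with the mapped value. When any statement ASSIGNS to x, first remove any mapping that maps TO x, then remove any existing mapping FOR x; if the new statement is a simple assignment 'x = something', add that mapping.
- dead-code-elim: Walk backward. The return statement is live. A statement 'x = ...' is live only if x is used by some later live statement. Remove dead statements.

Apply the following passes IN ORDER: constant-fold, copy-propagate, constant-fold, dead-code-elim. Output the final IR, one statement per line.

Initial IR:
  c = 5
  x = 4 * 0
  v = c - 0
  a = 3
  d = 5 * v
  return v
After constant-fold (6 stmts):
  c = 5
  x = 0
  v = c
  a = 3
  d = 5 * v
  return v
After copy-propagate (6 stmts):
  c = 5
  x = 0
  v = 5
  a = 3
  d = 5 * 5
  return 5
After constant-fold (6 stmts):
  c = 5
  x = 0
  v = 5
  a = 3
  d = 25
  return 5
After dead-code-elim (1 stmts):
  return 5

Answer: return 5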